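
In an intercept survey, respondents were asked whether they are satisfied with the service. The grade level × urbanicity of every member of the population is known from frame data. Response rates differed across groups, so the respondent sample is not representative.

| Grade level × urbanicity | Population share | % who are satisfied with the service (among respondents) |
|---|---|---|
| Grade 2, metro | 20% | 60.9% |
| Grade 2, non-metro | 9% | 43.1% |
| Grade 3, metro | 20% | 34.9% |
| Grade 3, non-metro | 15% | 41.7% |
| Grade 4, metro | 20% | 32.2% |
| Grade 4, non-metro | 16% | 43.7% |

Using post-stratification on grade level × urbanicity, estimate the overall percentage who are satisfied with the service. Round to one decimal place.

Post-stratification weights by population share, not respondent share:
  Grade 2, metro: 0.2 × 60.9 = 12.18
  Grade 2, non-metro: 0.09 × 43.1 = 3.879
  Grade 3, metro: 0.2 × 34.9 = 6.98
  Grade 3, non-metro: 0.15 × 41.7 = 6.255
  Grade 4, metro: 0.2 × 32.2 = 6.44
  Grade 4, non-metro: 0.16 × 43.7 = 6.992
Post-stratified estimate = 42.726 → 42.7%.

42.7%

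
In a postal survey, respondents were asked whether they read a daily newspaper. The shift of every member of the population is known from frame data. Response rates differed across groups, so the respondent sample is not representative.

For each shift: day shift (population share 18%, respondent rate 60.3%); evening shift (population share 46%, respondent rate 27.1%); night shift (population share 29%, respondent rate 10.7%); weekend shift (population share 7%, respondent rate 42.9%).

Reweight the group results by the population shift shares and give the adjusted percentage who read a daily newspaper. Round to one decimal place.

Each cell contributes population-share × respondent value:
  day shift: 0.18 × 60.3 = 10.854
  evening shift: 0.46 × 27.1 = 12.466
  night shift: 0.29 × 10.7 = 3.103
  weekend shift: 0.07 × 42.9 = 3.003
Post-stratified estimate = 29.426 → 29.4%.

29.4%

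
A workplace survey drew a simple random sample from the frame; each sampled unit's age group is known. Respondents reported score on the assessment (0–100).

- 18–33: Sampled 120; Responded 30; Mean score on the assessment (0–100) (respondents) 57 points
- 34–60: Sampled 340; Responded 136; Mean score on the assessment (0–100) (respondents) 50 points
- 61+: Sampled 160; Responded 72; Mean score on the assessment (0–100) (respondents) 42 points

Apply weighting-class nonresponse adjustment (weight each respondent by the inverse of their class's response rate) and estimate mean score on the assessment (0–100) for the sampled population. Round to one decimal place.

Class response rates: 18–33 30/120 = 25%, 34–60 136/340 = 40%, 61+ 72/160 = 45%.
Each respondent's weight = sampled/responded in their class; summing within a class gives n_sampled, so:
  18–33: 120 × 57 = 6840
  34–60: 340 × 50 = 17,000
  61+: 160 × 42 = 6720
Adjusted estimate = 30,560 / 620 = 49.2903 → 49.3.

49.3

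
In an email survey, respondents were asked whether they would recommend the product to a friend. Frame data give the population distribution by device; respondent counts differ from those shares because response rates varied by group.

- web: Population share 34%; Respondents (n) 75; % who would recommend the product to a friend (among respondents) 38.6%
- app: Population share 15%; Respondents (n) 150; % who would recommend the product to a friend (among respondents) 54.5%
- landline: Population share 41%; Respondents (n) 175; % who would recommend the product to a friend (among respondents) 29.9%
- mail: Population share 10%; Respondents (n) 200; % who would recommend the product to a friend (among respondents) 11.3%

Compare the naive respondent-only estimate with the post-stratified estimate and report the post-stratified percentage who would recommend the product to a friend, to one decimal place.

Without adjustment, the pooled respondent share is:
  (75/600)×38.6 + (150/600)×54.5 + (175/600)×29.9 + (200/600)×11.3 = 30.9375%
Post-stratified estimate weights by population shares:
  0.34×38.6 + 0.15×54.5 + 0.41×29.9 + 0.1×11.3 = 34.688%

34.7%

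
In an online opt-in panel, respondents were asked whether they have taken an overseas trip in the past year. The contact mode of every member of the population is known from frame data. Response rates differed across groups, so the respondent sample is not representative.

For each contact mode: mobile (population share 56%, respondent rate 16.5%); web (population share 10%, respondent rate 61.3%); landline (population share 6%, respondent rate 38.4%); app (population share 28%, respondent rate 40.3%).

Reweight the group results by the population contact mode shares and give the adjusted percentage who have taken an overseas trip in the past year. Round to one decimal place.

Weight each group's respondent value by its population share:
  mobile: 0.56 × 16.5 = 9.24
  web: 0.1 × 61.3 = 6.13
  landline: 0.06 × 38.4 = 2.304
  app: 0.28 × 40.3 = 11.284
Post-stratified estimate = 28.958 → 29.0%.

29.0%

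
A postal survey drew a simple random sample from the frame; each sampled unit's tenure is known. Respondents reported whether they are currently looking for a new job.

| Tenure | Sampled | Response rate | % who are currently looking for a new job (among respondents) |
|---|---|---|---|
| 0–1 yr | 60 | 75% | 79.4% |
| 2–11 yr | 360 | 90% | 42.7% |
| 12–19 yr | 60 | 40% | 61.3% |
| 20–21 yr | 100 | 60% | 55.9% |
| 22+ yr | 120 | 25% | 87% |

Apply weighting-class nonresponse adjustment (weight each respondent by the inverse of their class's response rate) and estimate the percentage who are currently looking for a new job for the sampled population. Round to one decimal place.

Inverse-response-rate weighting restores each class to its sampled count, so class totals weight by n_sampled:
  0–1 yr: 60 × 79.4 = 4764
  2–11 yr: 360 × 42.7 = 15372
  12–19 yr: 60 × 61.3 = 3678
  20–21 yr: 100 × 55.9 = 5590
  22+ yr: 120 × 87 = 10,440
Adjusted estimate = 39,844 / 700 = 56.92 → 56.9%.

56.9%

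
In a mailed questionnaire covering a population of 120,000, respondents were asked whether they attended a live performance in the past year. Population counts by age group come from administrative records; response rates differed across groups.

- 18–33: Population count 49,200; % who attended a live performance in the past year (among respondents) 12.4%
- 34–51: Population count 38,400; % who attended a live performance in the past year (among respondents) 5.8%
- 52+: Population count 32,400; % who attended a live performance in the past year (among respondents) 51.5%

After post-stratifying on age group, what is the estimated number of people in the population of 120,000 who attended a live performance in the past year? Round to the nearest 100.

Estimated count per cell = population count × respondent percentage:
  18–33: 49,200 × 12.4% = 6100.8
  34–51: 38,400 × 5.8% = 2227.2
  52+: 32,400 × 51.5% = 16,686
Estimated total = 25,014 → 25,000.

25,000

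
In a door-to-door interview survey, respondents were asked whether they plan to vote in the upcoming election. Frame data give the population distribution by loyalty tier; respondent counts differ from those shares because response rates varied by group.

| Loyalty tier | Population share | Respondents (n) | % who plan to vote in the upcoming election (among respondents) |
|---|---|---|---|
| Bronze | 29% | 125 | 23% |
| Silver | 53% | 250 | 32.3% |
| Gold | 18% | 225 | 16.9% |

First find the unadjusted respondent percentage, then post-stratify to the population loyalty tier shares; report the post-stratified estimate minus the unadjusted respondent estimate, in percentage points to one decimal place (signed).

+2.2 percentage points

Naive respondent-only estimate (weights = respondent counts):
  (125/600)×23 + (250/600)×32.3 + (225/600)×16.9 = 24.5875%
Post-stratifying to population shares instead:
  0.29×23 + 0.53×32.3 + 0.18×16.9 = 26.831%
Difference = 26.831 − 24.5875 = 2.2435 pp.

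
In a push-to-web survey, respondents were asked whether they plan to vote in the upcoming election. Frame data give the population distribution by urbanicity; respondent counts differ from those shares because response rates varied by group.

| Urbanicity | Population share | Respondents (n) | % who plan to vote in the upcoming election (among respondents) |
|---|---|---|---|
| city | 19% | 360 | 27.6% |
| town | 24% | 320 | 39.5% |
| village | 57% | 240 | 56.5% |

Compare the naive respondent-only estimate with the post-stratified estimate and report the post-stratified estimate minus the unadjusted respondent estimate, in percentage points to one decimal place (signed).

+7.7 percentage points

Unadjusted (pooled respondent) estimate weights by respondent counts:
  (360/920)×27.6 + (320/920)×39.5 + (240/920)×56.5 = 39.2783%
Reweighting by population urbanicity shares:
  0.19×27.6 + 0.24×39.5 + 0.57×56.5 = 46.929%
Difference = 46.929 − 39.2783 = 7.6507 pp.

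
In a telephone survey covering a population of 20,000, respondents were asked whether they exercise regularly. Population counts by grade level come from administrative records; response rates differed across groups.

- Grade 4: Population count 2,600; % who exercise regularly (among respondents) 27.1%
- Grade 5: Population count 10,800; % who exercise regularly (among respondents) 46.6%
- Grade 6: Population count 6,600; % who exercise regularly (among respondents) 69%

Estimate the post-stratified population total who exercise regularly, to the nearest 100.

10,300

Each cell contributes its population count × the respondent rate:
  Grade 4: 2,600 × 27.1% = 704.6
  Grade 5: 10,800 × 46.6% = 5032.8
  Grade 6: 6,600 × 69% = 4554
Estimated total = 10291.4 → 10,300.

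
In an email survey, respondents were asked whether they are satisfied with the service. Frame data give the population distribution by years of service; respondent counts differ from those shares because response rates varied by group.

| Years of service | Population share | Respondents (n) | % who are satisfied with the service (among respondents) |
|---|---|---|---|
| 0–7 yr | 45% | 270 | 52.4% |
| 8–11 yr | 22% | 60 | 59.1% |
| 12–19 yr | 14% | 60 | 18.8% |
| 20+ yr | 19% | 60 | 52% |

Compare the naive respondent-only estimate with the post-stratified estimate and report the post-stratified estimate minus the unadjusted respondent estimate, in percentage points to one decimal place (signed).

Without adjustment, the pooled respondent share is:
  (270/450)×52.4 + (60/450)×59.1 + (60/450)×18.8 + (60/450)×52 = 48.76%
Post-stratifying to population shares instead:
  0.45×52.4 + 0.22×59.1 + 0.14×18.8 + 0.19×52 = 49.094%
Difference = 49.094 − 48.76 = 0.334 pp.

+0.3 percentage points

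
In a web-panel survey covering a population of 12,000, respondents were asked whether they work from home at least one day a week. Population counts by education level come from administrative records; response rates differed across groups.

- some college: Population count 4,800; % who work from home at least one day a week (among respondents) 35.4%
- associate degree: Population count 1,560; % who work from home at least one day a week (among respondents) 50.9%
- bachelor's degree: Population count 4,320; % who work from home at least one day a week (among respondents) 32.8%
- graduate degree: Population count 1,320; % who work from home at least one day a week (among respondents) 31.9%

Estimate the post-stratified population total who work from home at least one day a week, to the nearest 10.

4,330

Each cell contributes its population count × the respondent rate:
  some college: 4,800 × 35.4% = 1699.2
  associate degree: 1,560 × 50.9% = 794.04
  bachelor's degree: 4,320 × 32.8% = 1416.96
  graduate degree: 1,320 × 31.9% = 421.08
Estimated total = 4331.28 → 4,330.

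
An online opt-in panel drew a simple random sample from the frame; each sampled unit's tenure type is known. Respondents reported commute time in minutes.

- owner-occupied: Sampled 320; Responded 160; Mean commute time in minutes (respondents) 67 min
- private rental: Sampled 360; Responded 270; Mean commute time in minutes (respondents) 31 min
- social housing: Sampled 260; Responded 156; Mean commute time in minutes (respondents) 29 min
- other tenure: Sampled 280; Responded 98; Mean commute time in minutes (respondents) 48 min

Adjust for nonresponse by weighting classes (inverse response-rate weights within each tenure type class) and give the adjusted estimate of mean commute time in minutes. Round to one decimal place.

43.9

Response rates by class: owner-occupied 160/320 = 50%, private rental 270/360 = 75%, social housing 156/260 = 60%, other tenure 98/280 = 35%.
Each respondent's weight = sampled/responded in their class; summing within a class gives n_sampled, so:
  owner-occupied: 320 × 67 = 21,440
  private rental: 360 × 31 = 11,160
  social housing: 260 × 29 = 7540
  other tenure: 280 × 48 = 13,440
Adjusted estimate = 53,580 / 1,220 = 43.918 → 43.9.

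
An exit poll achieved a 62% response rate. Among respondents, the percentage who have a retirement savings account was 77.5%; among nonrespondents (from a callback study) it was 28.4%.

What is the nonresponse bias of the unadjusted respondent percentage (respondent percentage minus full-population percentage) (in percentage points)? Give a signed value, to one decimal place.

Nonresponse fraction = 1 − 0.62 = 0.38.
Bias = (nonresponse fraction) × (respondent percentage − nonrespondent percentage)
     = 0.38 × (77.5 − 28.4) = 0.38 × 49.1 = 18.658.

+18.7 percentage points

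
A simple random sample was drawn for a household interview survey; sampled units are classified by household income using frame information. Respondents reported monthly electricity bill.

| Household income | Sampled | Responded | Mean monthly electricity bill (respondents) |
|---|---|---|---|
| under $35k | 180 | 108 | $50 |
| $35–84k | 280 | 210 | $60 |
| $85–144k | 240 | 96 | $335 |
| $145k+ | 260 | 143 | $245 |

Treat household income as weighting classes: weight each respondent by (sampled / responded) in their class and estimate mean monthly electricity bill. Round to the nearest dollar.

$177

Response rates by class: under $35k 108/180 = 60%, $35–84k 210/280 = 75%, $85–144k 96/240 = 40%, $145k+ 143/260 = 55%.
Each respondent's weight = sampled/responded in their class; summing within a class gives n_sampled, so:
  under $35k: 180 × 50 = 9000
  $35–84k: 280 × 60 = 16,800
  $85–144k: 240 × 335 = 80,400
  $145k+: 260 × 245 = 63,700
Adjusted estimate = 169,900 / 960 = 176.979 → $177.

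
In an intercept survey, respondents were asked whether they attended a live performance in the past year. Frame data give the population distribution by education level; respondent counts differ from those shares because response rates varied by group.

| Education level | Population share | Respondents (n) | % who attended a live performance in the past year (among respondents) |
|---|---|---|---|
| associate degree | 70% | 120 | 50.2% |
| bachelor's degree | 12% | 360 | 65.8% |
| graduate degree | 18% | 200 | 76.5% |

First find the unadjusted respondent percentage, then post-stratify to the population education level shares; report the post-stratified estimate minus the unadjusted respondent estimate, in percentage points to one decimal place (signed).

-9.4 percentage points

Unadjusted (pooled respondent) estimate weights by respondent counts:
  (120/680)×50.2 + (360/680)×65.8 + (200/680)×76.5 = 66.1941%
Reweighting by population education level shares:
  0.7×50.2 + 0.12×65.8 + 0.18×76.5 = 56.806%
Difference = 56.806 − 66.1941 = -9.3881 pp.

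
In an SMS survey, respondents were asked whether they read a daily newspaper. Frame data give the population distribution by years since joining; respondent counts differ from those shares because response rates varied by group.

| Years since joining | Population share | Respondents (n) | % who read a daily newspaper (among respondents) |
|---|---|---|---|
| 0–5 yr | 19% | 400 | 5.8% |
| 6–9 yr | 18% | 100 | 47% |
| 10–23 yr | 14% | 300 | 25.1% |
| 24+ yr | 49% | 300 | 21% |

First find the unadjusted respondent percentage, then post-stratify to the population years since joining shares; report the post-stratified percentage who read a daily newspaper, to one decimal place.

23.4%

Without adjustment, the pooled respondent share is:
  (400/1100)×5.8 + (100/1100)×47 + (300/1100)×25.1 + (300/1100)×21 = 18.9545%
Post-stratified estimate weights by population shares:
  0.19×5.8 + 0.18×47 + 0.14×25.1 + 0.49×21 = 23.366%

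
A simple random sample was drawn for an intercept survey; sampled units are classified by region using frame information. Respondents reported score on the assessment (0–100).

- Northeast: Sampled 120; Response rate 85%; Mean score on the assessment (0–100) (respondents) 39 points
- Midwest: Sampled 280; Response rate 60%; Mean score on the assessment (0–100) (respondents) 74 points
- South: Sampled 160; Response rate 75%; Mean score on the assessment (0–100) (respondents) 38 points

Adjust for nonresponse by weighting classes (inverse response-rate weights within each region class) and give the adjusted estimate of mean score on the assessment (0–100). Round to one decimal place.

56.2

Each respondent's weight = sampled/responded in their class; summing within a class gives n_sampled, so:
  Northeast: 120 × 39 = 4680
  Midwest: 280 × 74 = 20,720
  South: 160 × 38 = 6080
Adjusted estimate = 31,480 / 560 = 56.2143 → 56.2.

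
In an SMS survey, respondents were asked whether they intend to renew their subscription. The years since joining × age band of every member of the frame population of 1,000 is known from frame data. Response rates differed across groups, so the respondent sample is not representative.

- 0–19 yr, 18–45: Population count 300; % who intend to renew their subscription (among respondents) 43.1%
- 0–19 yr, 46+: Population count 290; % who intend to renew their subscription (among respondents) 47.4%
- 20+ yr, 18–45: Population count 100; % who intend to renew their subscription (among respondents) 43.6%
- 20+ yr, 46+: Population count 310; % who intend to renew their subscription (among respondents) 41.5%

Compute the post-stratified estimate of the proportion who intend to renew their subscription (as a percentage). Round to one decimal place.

43.9%

Reweight to the known years since joining × age band distribution:
  0–19 yr, 18–45: (300/1,000) × 43.1 = 12.93
  0–19 yr, 46+: (290/1,000) × 47.4 = 13.746
  20+ yr, 18–45: (100/1,000) × 43.6 = 4.36
  20+ yr, 46+: (310/1,000) × 41.5 = 12.865
Post-stratified estimate = 43.901 → 43.9%.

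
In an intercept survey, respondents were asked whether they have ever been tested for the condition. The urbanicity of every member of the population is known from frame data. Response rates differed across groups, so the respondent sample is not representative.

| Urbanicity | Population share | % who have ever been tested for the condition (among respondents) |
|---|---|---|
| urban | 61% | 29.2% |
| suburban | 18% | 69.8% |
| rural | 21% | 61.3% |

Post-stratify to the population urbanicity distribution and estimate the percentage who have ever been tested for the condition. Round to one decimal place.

Reweight to the known urbanicity distribution:
  urban: 0.61 × 29.2 = 17.812
  suburban: 0.18 × 69.8 = 12.564
  rural: 0.21 × 61.3 = 12.873
Post-stratified estimate = 43.249 → 43.2%.

43.2%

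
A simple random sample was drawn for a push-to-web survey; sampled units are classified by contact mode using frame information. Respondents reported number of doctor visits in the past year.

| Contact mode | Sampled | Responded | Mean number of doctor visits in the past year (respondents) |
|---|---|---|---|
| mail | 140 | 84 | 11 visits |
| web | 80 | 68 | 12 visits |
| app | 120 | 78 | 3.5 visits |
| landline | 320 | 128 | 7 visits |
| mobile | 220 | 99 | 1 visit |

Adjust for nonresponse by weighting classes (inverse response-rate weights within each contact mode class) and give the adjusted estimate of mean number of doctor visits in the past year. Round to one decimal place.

Response rates by class: mail 84/140 = 60%, web 68/80 = 85%, app 78/120 = 65%, landline 128/320 = 40%, mobile 99/220 = 45%.
Each respondent's weight = sampled/responded in their class; summing within a class gives n_sampled, so:
  mail: 140 × 11 = 1540
  web: 80 × 12 = 960
  app: 120 × 3.5 = 420
  landline: 320 × 7 = 2240
  mobile: 220 × 1 = 220
Adjusted estimate = 5380 / 880 = 6.11364 → 6.1.

6.1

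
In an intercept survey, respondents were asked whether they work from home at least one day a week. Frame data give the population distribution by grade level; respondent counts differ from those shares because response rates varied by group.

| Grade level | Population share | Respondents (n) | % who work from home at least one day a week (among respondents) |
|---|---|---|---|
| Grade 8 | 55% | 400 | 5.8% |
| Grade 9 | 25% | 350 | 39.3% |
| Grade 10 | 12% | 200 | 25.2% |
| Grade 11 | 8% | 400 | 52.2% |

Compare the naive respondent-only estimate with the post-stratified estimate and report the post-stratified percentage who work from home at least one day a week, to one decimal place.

Naive respondent-only estimate (weights = respondent counts):
  (400/1350)×5.8 + (350/1350)×39.3 + (200/1350)×25.2 + (400/1350)×52.2 = 31.1074%
Post-stratified estimate weights by population shares:
  0.55×5.8 + 0.25×39.3 + 0.12×25.2 + 0.08×52.2 = 20.215%

20.2%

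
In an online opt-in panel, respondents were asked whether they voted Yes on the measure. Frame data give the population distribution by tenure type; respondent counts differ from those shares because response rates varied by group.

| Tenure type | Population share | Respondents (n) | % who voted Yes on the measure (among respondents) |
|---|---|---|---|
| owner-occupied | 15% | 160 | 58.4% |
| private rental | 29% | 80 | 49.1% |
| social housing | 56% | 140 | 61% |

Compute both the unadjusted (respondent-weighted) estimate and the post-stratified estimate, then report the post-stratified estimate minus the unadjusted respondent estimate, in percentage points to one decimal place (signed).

Unadjusted (pooled respondent) estimate weights by respondent counts:
  (160/380)×58.4 + (80/380)×49.1 + (140/380)×61 = 57.4%
Post-stratified estimate weights by population shares:
  0.15×58.4 + 0.29×49.1 + 0.56×61 = 57.159%
Difference = 57.159 − 57.4 = -0.241 pp.

-0.2 percentage points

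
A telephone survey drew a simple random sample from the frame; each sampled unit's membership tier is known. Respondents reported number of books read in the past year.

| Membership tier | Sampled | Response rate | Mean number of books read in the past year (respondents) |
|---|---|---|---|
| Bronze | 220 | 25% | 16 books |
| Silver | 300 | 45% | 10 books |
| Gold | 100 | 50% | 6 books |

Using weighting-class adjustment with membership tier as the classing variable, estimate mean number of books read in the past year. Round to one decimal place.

Each respondent's weight = sampled/responded in their class; summing within a class gives n_sampled, so:
  Bronze: 220 × 16 = 3520
  Silver: 300 × 10 = 3000
  Gold: 100 × 6 = 600
Adjusted estimate = 7120 / 620 = 11.4839 → 11.5.

11.5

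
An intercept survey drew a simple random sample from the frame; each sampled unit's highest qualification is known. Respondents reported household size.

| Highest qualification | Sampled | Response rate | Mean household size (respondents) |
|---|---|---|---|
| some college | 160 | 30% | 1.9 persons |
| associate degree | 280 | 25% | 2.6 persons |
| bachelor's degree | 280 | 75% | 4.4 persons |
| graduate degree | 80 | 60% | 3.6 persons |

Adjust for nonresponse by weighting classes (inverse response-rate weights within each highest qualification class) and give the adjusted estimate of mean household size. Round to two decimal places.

Inverse-response-rate weighting restores each class to its sampled count, so class totals weight by n_sampled:
  some college: 160 × 1.9 = 304
  associate degree: 280 × 2.6 = 728
  bachelor's degree: 280 × 4.4 = 1232
  graduate degree: 80 × 3.6 = 288
Adjusted estimate = 2552 / 800 = 3.19 → 3.19.

3.19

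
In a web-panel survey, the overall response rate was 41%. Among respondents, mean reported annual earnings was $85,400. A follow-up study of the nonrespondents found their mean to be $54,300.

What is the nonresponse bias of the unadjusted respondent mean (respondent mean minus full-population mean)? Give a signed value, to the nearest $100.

+$18,300

Nonresponse fraction = 1 − 0.41 = 0.59.
Bias = (nonresponse fraction) × (respondent mean − nonrespondent mean)
     = 0.59 × (85,400 − 54,300) = 0.59 × 31,100 = 18,349.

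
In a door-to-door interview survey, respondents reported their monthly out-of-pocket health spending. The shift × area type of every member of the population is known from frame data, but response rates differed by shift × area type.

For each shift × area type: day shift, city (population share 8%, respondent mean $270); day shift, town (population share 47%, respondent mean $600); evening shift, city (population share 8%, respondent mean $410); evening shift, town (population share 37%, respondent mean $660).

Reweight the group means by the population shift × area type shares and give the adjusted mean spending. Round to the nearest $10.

Reweight to the known shift × area type distribution:
  day shift, city: 0.08 × 270 = 21.6
  day shift, town: 0.47 × 600 = 282
  evening shift, city: 0.08 × 410 = 32.8
  evening shift, town: 0.37 × 660 = 244.2
Post-stratified estimate = 580.6 → $580.

$580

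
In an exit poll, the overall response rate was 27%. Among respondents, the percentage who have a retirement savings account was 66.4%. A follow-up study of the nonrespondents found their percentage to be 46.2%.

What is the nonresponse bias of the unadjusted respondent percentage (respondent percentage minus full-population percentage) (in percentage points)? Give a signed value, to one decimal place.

+14.7 percentage points

Nonresponse fraction = 1 − 0.27 = 0.73.
Bias = (nonresponse fraction) × (respondent percentage − nonrespondent percentage)
     = 0.73 × (66.4 − 46.2) = 0.73 × 20.2 = 14.746.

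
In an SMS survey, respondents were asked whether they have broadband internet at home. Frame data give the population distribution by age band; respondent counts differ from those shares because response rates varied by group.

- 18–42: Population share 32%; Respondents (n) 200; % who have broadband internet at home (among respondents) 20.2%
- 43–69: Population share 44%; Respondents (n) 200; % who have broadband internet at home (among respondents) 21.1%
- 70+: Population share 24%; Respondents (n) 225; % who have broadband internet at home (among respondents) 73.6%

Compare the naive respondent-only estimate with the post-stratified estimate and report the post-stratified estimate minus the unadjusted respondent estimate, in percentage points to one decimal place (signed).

-6.3 percentage points

Without adjustment, the pooled respondent share is:
  (200/625)×20.2 + (200/625)×21.1 + (225/625)×73.6 = 39.712%
Post-stratifying to population shares instead:
  0.32×20.2 + 0.44×21.1 + 0.24×73.6 = 33.412%
Difference = 33.412 − 39.712 = -6.3 pp.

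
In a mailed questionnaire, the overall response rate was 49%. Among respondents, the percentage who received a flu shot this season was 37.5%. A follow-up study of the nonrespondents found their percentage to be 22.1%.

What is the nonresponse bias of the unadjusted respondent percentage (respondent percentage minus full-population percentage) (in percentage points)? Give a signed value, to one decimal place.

+7.9 percentage points

Nonresponse fraction = 1 − 0.49 = 0.51.
Bias = (nonresponse fraction) × (respondent percentage − nonrespondent percentage)
     = 0.51 × (37.5 − 22.1) = 0.51 × 15.4 = 7.854.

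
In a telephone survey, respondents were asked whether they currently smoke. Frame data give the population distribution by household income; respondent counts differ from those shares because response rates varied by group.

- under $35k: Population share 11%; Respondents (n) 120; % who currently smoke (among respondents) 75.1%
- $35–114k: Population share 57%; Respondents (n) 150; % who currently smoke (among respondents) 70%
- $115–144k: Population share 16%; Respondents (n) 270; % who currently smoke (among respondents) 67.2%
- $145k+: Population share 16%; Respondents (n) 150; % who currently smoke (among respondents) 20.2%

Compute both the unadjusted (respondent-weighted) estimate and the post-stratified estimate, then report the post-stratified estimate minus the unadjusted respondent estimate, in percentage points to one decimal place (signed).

+3.2 percentage points

Without adjustment, the pooled respondent share is:
  (120/690)×75.1 + (150/690)×70 + (270/690)×67.2 + (150/690)×20.2 = 58.9652%
Post-stratified estimate weights by population shares:
  0.11×75.1 + 0.57×70 + 0.16×67.2 + 0.16×20.2 = 62.145%
Difference = 62.145 − 58.9652 = 3.1798 pp.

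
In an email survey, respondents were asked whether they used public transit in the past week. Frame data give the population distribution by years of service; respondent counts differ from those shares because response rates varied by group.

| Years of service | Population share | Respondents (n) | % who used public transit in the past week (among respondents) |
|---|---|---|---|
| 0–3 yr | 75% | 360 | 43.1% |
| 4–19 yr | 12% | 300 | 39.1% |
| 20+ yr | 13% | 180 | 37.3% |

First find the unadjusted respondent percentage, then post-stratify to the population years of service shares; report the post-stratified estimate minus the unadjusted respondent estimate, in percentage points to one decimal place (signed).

Naive respondent-only estimate (weights = respondent counts):
  (360/840)×43.1 + (300/840)×39.1 + (180/840)×37.3 = 40.4286%
Post-stratifying to population shares instead:
  0.75×43.1 + 0.12×39.1 + 0.13×37.3 = 41.866%
Difference = 41.866 − 40.4286 = 1.4374 pp.

+1.4 percentage points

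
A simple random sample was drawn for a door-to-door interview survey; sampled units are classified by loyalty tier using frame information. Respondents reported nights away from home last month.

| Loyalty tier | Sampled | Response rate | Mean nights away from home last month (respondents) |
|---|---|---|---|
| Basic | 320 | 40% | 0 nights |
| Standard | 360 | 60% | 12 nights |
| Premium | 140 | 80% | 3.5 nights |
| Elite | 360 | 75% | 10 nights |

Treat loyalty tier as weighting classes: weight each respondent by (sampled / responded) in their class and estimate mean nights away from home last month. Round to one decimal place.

7.1

Inverse-response-rate weighting restores each class to its sampled count, so class totals weight by n_sampled:
  Basic: 320 × 0 = 0
  Standard: 360 × 12 = 4320
  Premium: 140 × 3.5 = 490
  Elite: 360 × 10 = 3600
Adjusted estimate = 8410 / 1,180 = 7.12712 → 7.1.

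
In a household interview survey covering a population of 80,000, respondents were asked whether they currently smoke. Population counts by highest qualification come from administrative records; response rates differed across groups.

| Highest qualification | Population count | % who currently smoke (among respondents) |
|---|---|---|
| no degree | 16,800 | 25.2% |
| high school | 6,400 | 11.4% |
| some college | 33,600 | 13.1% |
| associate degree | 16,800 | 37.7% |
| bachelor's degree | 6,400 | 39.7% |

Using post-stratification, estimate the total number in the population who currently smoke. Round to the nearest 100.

18,200

Each cell contributes its population count × the respondent rate:
  no degree: 16,800 × 25.2% = 4233.6
  high school: 6,400 × 11.4% = 729.6
  some college: 33,600 × 13.1% = 4401.6
  associate degree: 16,800 × 37.7% = 6333.6
  bachelor's degree: 6,400 × 39.7% = 2540.8
Estimated total = 18239.2 → 18,200.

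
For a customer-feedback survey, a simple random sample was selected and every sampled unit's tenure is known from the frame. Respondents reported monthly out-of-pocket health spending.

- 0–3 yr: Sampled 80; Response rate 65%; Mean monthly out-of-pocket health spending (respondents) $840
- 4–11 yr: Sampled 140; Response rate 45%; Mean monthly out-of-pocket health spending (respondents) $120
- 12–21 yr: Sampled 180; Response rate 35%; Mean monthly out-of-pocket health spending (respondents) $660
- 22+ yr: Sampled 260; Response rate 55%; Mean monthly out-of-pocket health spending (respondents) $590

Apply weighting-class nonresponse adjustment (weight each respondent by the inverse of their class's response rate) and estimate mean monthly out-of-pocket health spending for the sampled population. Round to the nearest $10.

Inverse-response-rate weighting restores each class to its sampled count, so class totals weight by n_sampled:
  0–3 yr: 80 × 840 = 67,200
  4–11 yr: 140 × 120 = 16,800
  12–21 yr: 180 × 660 = 118,800
  22+ yr: 260 × 590 = 153,400
Adjusted estimate = 356,200 / 660 = 539.697 → $540.

$540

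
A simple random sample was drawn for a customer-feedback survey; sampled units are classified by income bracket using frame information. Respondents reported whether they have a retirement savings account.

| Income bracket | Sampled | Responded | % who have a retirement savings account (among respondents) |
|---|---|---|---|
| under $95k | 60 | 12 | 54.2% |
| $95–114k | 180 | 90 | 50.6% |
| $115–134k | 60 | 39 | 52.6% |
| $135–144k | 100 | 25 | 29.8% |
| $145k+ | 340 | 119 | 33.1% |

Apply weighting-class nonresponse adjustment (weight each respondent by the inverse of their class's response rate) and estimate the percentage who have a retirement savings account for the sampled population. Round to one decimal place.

Class response rates: under $95k 12/60 = 20%, $95–114k 90/180 = 50%, $115–134k 39/60 = 65%, $135–144k 25/100 = 25%, $145k+ 119/340 = 35%.
With weight = n_sampled/n_responded per class, the weighted class total is n_sampled:
  under $95k: 60 × 54.2 = 3252
  $95–114k: 180 × 50.6 = 9108
  $115–134k: 60 × 52.6 = 3156
  $135–144k: 100 × 29.8 = 2980
  $145k+: 340 × 33.1 = 11,254
Adjusted estimate = 29,750 / 740 = 40.2027 → 40.2%.

40.2%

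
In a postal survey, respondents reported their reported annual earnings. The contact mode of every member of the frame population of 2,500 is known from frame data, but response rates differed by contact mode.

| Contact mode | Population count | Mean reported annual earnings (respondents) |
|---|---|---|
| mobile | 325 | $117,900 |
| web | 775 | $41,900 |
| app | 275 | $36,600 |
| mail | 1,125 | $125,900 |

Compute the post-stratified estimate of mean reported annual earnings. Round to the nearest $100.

Weight each group's respondent value by its population share:
  mobile: (325/2,500) × 117,900 = 15,327
  web: (775/2,500) × 41,900 = 12,989
  app: (275/2,500) × 36,600 = 4026
  mail: (1,125/2,500) × 125,900 = 56,655
Post-stratified estimate = 88,997 → $89,000.

$89,000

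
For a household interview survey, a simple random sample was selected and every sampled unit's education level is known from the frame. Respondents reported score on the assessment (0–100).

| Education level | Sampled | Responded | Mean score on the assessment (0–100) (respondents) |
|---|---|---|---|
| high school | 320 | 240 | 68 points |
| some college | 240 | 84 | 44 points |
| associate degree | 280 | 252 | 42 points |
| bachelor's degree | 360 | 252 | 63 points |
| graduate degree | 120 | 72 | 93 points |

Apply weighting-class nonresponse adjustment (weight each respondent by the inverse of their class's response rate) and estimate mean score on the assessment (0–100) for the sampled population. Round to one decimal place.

Class response rates: high school 240/320 = 75%, some college 84/240 = 35%, associate degree 252/280 = 90%, bachelor's degree 252/360 = 70%, graduate degree 72/120 = 60%.
With weight = n_sampled/n_responded per class, the weighted class total is n_sampled:
  high school: 320 × 68 = 21,760
  some college: 240 × 44 = 10,560
  associate degree: 280 × 42 = 11,760
  bachelor's degree: 360 × 63 = 22,680
  graduate degree: 120 × 93 = 11,160
Adjusted estimate = 77,920 / 1,320 = 59.0303 → 59.0.

59.0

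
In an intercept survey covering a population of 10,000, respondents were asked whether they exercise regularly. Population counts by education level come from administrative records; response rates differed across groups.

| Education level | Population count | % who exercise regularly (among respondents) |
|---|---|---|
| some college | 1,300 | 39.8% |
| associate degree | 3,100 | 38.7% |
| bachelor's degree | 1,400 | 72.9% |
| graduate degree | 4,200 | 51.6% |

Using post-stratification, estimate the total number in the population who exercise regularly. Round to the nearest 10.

Each cell contributes its population count × the respondent rate:
  some college: 1,300 × 39.8% = 517.4
  associate degree: 3,100 × 38.7% = 1199.7
  bachelor's degree: 1,400 × 72.9% = 1020.6
  graduate degree: 4,200 × 51.6% = 2167.2
Estimated total = 4904.9 → 4,900.

4,900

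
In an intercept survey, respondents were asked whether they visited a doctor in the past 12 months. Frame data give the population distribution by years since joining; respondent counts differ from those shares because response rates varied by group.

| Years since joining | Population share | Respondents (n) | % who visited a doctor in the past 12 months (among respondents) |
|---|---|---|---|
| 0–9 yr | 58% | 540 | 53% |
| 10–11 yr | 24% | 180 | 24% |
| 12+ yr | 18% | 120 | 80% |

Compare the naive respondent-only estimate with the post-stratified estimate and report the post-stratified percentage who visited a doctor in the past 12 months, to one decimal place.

Without adjustment, the pooled respondent share is:
  (540/840)×53 + (180/840)×24 + (120/840)×80 = 50.6429%
Post-stratified estimate weights by population shares:
  0.58×53 + 0.24×24 + 0.18×80 = 50.9%

50.9%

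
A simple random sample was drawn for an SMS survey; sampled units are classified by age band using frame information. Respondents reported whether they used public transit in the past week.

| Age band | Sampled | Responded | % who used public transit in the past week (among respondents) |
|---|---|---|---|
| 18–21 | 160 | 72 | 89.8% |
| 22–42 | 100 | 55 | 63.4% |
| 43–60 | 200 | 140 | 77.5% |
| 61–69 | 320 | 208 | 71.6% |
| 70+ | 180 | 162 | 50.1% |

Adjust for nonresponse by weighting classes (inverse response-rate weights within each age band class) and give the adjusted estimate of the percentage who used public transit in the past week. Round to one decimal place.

71.0%

Class response rates: 18–21 72/160 = 45%, 22–42 55/100 = 55%, 43–60 140/200 = 70%, 61–69 208/320 = 65%, 70+ 162/180 = 90%.
Weighting each respondent by the inverse class response rate inflates each class back to its sampled size, so the class weight is n_sampled:
  18–21: 160 × 89.8 = 14,368
  22–42: 100 × 63.4 = 6340
  43–60: 200 × 77.5 = 15,500
  61–69: 320 × 71.6 = 22,912
  70+: 180 × 50.1 = 9018
Adjusted estimate = 68,138 / 960 = 70.9771 → 71.0%.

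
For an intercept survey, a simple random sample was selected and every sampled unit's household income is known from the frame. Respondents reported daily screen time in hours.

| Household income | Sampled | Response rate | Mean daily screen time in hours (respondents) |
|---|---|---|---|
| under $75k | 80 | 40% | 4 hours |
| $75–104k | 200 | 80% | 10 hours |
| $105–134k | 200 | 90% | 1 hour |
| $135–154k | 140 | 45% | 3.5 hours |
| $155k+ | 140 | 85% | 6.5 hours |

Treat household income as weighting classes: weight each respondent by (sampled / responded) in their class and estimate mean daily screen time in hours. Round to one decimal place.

With weight = n_sampled/n_responded per class, the weighted class total is n_sampled:
  under $75k: 80 × 4 = 320
  $75–104k: 200 × 10 = 2000
  $105–134k: 200 × 1 = 200
  $135–154k: 140 × 3.5 = 490
  $155k+: 140 × 6.5 = 910
Adjusted estimate = 3920 / 760 = 5.15789 → 5.2.

5.2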